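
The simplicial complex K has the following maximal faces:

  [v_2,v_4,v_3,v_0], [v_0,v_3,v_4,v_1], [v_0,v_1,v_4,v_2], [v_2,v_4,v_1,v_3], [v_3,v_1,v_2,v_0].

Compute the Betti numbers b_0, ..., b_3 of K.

b_0 = 1, b_1 = 0, b_2 = 0, b_3 = 1.

Fix the vertex order v_0 < v_1 < v_2 < v_3 < v_4 and write every simplex with vertices in increasing order. Then dim K = 3 and the simplices of K are:

  0-simplices (5): [v_0], [v_1], [v_2], [v_3], [v_4]
  1-simplices (10): [v_0,v_1], [v_0,v_2], [v_0,v_3], [v_0,v_4], [v_1,v_2], [v_1,v_3], [v_1,v_4], [v_2,v_3], [v_2,v_4], [v_3,v_4]
  2-simplices (10): [v_0,v_1,v_2], [v_0,v_1,v_3], [v_0,v_1,v_4], [v_0,v_2,v_3], [v_0,v_2,v_4], [v_0,v_3,v_4], [v_1,v_2,v_3], [v_1,v_2,v_4], [v_1,v_3,v_4], [v_2,v_3,v_4]
  3-simplices (5): [v_0,v_1,v_2,v_3], [v_0,v_1,v_2,v_4], [v_0,v_1,v_3,v_4], [v_0,v_2,v_3,v_4], [v_1,v_2,v_3,v_4]

giving chain groups C_0 ≅ Z^5, C_1 ≅ Z^10, C_2 ≅ Z^10, C_3 ≅ Z^5.

Boundary ∂_1: C_1 → C_0 sends each edge [p,q] (with p < q) to q − p. For instance
  ∂[v_0,v_1] = [v_1] − [v_0].
The 5×10 boundary matrix has rank 4 and Smith normal form diag(1,1,1,1).

The boundary map ∂_2: C_2 → C_1 acts by ∂[p,q,r] = [q,r] − [p,r] + [p,q]. For instance
  ∂[v_2,v_3,v_4] = [v_3,v_4] − [v_2,v_4] + [v_2,v_3],
  ∂[v_1,v_2,v_4] = [v_2,v_4] − [v_1,v_4] + [v_1,v_2].
This gives a 10×10 integer matrix of rank 6; reducing to Smith normal form yields diagonal entries (1,1,1,1,1,1).

∂_3: C_3 → C_2 sends each 3-simplex σ to the alternating sum Σ_i (−1)^i (σ with its i-th vertex removed). For instance
  ∂[v_0,v_1,v_2,v_4] = [v_1,v_2,v_4] − [v_0,v_2,v_4] + [v_0,v_1,v_4] − [v_0,v_1,v_2],
  ∂[v_0,v_1,v_2,v_3] = [v_1,v_2,v_3] − [v_0,v_2,v_3] + [v_0,v_1,v_3] − [v_0,v_1,v_2].
As a 10×5 matrix over Z this has rank 4, with invariant factors (1,1,1,1).

From H_k ≅ ker(∂_k) / im(∂_{k+1}) we obtain:

  H_0: rank C_0 − rank ∂_1 = 5 − 4 = 1, and the invariant factors of ∂_1 are all 1, so H_0 ≅ Z.
  H_1: rank ker ∂_1 − rank ∂_2 = (10 − 4) − 6 = 0, and the invariant factors of ∂_2 are all 1, so H_1 ≅ 0.
  H_2: rank ker ∂_2 − rank ∂_3 = (10 − 6) − 4 = 0, and the invariant factors of ∂_3 are all 1, so H_2 ≅ 0.
  H_3: rank ker ∂_3 − rank ∂_4 = (5 − 4) − 0 = 1, and there is no ∂_4, so H_3 ≅ Z.

Hence the Betti numbers are b_0 = 1, b_1 = 0, b_2 = 0, b_3 = 1.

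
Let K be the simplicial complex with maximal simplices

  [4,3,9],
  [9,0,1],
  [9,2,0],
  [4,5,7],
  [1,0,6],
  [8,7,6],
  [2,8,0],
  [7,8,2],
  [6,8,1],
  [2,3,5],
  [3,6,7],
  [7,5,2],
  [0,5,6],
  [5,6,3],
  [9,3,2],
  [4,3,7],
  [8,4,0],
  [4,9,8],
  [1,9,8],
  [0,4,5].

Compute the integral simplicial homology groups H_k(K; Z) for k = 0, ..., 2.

H_0 = Z,  H_1 = Z ⊕ Z_2,  H_2 = 0.

Fix the vertex order 0 < 1 < 2 < 3 < 4 < 5 < 6 < 7 < 8 < 9 and write every simplex with vertices in increasing order. Then dim K = 2 and the simplices of K are:

  0-simplices (10): [0], [1], [2], [3], [4], [5], [6], [7], [8], [9]
  1-simplices (30): (30 of them)
  2-simplices (20): (20 of them)

giving chain groups C_0 ≅ Z^10, C_1 ≅ Z^30, C_2 ≅ Z^20.

The boundary map ∂_1: C_1 → C_0 is given by ∂[p,q] = [q] − [p]. For instance
  ∂[3,5] = [5] − [3].
As a 10×30 matrix over Z this has rank 9, with invariant factors (1,1,1,1,1,1,1,1,1).

Boundary ∂_2: C_2 → C_1 acts by ∂[p,q,r] = [q,r] − [p,r] + [p,q]. For instance
  ∂[0,4,8] = [4,8] − [0,8] + [0,4],
  ∂[4,8,9] = [8,9] − [4,9] + [4,8].
This gives a 30×20 integer matrix of rank 20; reducing to Smith normal form yields diagonal entries (1,1,1,1,1,1,1,1,1,1,1,1,1,1,1,1,1,1,1,2).

Now H_k = ker ∂_k / im ∂_{k+1}, so:

  H_0: rank C_0 − rank ∂_1 = 10 − 9 = 1, and the invariant factors of ∂_1 are all 1, so H_0 ≅ Z.
  H_1: rank ker ∂_1 − rank ∂_2 = (30 − 9) − 20 = 1, and ∂_2 has invariant factor 2 > 1, so H_1 ≅ Z ⊕ Z_2.
  H_2: rank ker ∂_2 − rank ∂_3 = (20 − 20) − 0 = 0, and there is no ∂_3, so H_2 ≅ 0.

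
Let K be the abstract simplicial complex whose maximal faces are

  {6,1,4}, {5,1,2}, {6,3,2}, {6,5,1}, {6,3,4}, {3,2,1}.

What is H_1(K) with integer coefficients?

Fix the vertex order 1 < 2 < 3 < 4 < 5 < 6 and write every simplex with vertices in increasing order. Then dim K = 2 and the simplices of K are:

  0-simplices (6): [1], [2], [3], [4], [5], [6]
  1-simplices (12): [1,2], [1,3], [1,4], [1,5], [1,6], [2,3], [2,5], [2,6], [3,4], [3,6], [4,6], [5,6]
  2-simplices (6): [1,2,3], [1,2,5], [1,4,6], [1,5,6], [2,3,6], [3,4,6]

so the chain groups are C_0 ≅ Z^6, C_1 ≅ Z^12, C_2 ≅ Z^6.

The boundary map ∂_1: C_1 → C_0 sends each edge [p,q] (with p < q) to q − p. For instance
  ∂[2,6] = [6] − [2].
The resulting 6×12 matrix has rank 5, and its Smith normal form has invariant factors (1,1,1,1,1).

The boundary map ∂_2: C_2 → C_1 acts by ∂[p,q,r] = [q,r] − [p,r] + [p,q]. For instance
  ∂[1,5,6] = [5,6] − [1,6] + [1,5],
  ∂[1,2,3] = [2,3] − [1,3] + [1,2].
The 12×6 boundary matrix has rank 6 and Smith normal form diag(1,1,1,1,1,1).

Reading off H_k = ker ∂_k / im ∂_{k+1}:

  H_1: rank ker ∂_1 − rank ∂_2 = (12 − 5) − 6 = 1, and the invariant factors of ∂_2 are all 1, so H_1 ≅ Z.

H_1 = Z.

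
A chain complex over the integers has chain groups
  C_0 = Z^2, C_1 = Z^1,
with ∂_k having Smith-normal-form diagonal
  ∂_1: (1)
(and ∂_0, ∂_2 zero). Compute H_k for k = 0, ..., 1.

H_0 ≅ Z,  H_1 = 0.

H_0: b_0 = 2 − 0 − 1 = 1; torsion from ∂_1 factors > 1: none. So H_0 ≅ Z.
H_1: b_1 = 1 − 1 − 0 = 0; torsion from ∂_2 factors > 1: none. So H_1 ≅ 0.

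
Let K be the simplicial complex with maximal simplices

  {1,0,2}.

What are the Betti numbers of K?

b_0 = 1, b_1 = 0, b_2 = 0.

Order the vertices as 0 < 1 < 2. Listing each simplex with vertices in this order, K has dimension 2 with simplices:

  0-simplices (3): [0], [1], [2]
  1-simplices (3): [0,1], [0,2], [1,2]
  2-simplices (1): [0,1,2]

Hence C_0 ≅ Z^3, C_1 ≅ Z^3, C_2 ≅ Z^1.

∂_1: C_1 → C_0 is given by ∂[p,q] = [q] − [p]. For instance
  ∂[0,1] = [1] − [0].
This gives a 3×3 integer matrix of rank 2; reducing to Smith normal form yields diagonal entries (1,1).

Boundary ∂_2: C_2 → C_1 maps a triangle to the signed sum of its edges. For instance
  ∂[0,1,2] = [1,2] − [0,2] + [0,1].
This gives a 3×1 integer matrix of rank 1; reducing to Smith normal form yields diagonal entries (1).

From H_k ≅ ker(∂_k) / im(∂_{k+1}) we obtain:

  H_0: rank C_0 − rank ∂_1 = 3 − 2 = 1, and the invariant factors of ∂_1 are all 1, so H_0 ≅ Z.
  H_1: rank ker ∂_1 − rank ∂_2 = (3 − 2) − 1 = 0, and the invariant factors of ∂_2 are all 1, so H_1 ≅ 0.
  H_2: rank ker ∂_2 − rank ∂_3 = (1 − 1) − 0 = 0, and there is no ∂_3, so H_2 ≅ 0.

As a check, the Euler characteristic is 3 − 3 + 1 = 1, which agrees with 1 − 0 + 0 = 1.

Hence the Betti numbers are b_0 = 1, b_1 = 0, b_2 = 0.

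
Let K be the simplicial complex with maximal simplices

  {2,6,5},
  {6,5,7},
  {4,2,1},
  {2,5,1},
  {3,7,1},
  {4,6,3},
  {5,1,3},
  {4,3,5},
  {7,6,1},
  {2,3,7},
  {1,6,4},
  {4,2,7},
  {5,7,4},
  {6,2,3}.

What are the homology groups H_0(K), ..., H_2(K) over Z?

H_0 = Z,  H_1 = Z^2,  H_2 = Z.

We work with the vertex ordering 1 < 2 < 3 < 4 < 5 < 6 < 7. The simplices of K, each written with vertices in increasing order, are:

  0-simplices (7): [1], [2], [3], [4], [5], [6], [7]
  1-simplices (21): [1,2], [1,3], [1,4], [1,5], [1,6], [1,7], [2,3], [2,4], [2,5], [2,6], [2,7], [3,4], [3,5], [3,6], [3,7], [4,5], [4,6], [4,7], [5,6], [5,7], [6,7]
  2-simplices (14): [1,2,4], [1,2,5], [1,3,5], [1,3,7], [1,4,6], [1,6,7], [2,3,6], [2,3,7], [2,4,7], [2,5,6], [3,4,5], [3,4,6], [4,5,7], [5,6,7]

Hence C_0 ≅ Z^7, C_1 ≅ Z^21, C_2 ≅ Z^14.

Boundary ∂_1: C_1 → C_0 maps an edge to its endpoints' difference, ∂[p,q] = q − p. For instance
  ∂[2,5] = [5] − [2].
The resulting 7×21 matrix has rank 6, and its Smith normal form has invariant factors (1,1,1,1,1,1).

∂_2: C_2 → C_1 sends each 2-simplex [p,q,r] to [q,r] − [p,r] + [p,q]. For instance
  ∂[3,4,6] = [4,6] − [3,6] + [3,4],
  ∂[1,6,7] = [6,7] − [1,7] + [1,6].
The 21×14 boundary matrix has rank 13 and Smith normal form diag(1,1,1,1,1,1,1,1,1,1,1,1,1).

Now H_k = ker ∂_k / im ∂_{k+1}, so:

  H_0: rank C_0 − rank ∂_1 = 7 − 6 = 1, and the invariant factors of ∂_1 are all 1, so H_0 = Z.
  H_1: rank ker ∂_1 − rank ∂_2 = (21 − 6) − 13 = 2, and the invariant factors of ∂_2 are all 1, so H_1 = Z^2.
  H_2: rank ker ∂_2 − rank ∂_3 = (14 − 13) − 0 = 1, and there is no ∂_3, so H_2 = Z.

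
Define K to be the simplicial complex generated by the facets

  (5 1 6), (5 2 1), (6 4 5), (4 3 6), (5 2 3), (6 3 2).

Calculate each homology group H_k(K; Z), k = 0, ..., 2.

H_0 = Z,  H_1 = Z,  H_2 = 0.

We work with the vertex ordering 1 < 2 < 3 < 4 < 5 < 6. The simplices of K, each written with vertices in increasing order, are:

  0-simplices (6): [1], [2], [3], [4], [5], [6]
  1-simplices (12): [1,2], [1,5], [1,6], [2,3], [2,5], [2,6], [3,4], [3,5], [3,6], [4,5], [4,6], [5,6]
  2-simplices (6): [1,2,5], [1,5,6], [2,3,5], [2,3,6], [3,4,6], [4,5,6]

Hence C_0 ≅ Z^6, C_1 ≅ Z^12, C_2 ≅ Z^6.

Boundary ∂_1: C_1 → C_0 is given by ∂[p,q] = [q] − [p].
The 6×12 boundary matrix has rank 5 and Smith normal form diag(1,1,1,1,1).

Boundary ∂_2: C_2 → C_1 maps a triangle to the signed sum of its edges. For instance
  ∂[1,2,5] = [2,5] − [1,5] + [1,2],
  ∂[2,3,5] = [3,5] − [2,5] + [2,3].
As a 12×6 matrix over Z this has rank 6, with invariant factors (1,1,1,1,1,1).

Now H_k = ker ∂_k / im ∂_{k+1}, so:

  H_0: rank C_0 − rank ∂_1 = 6 − 5 = 1, and the invariant factors of ∂_1 are all 1, so H_0 ≅ Z.
  H_1: rank ker ∂_1 − rank ∂_2 = (12 − 5) − 6 = 1, and the invariant factors of ∂_2 are all 1, so H_1 ≅ Z.
  H_2: rank ker ∂_2 − rank ∂_3 = (6 − 6) − 0 = 0, and there is no ∂_3, so H_2 ≅ 0.

As a check, the Euler characteristic is 6 − 12 + 6 = 0, which agrees with 1 − 1 + 0 = 0.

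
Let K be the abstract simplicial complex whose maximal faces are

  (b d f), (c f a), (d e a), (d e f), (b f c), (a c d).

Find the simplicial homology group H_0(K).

Take the total order a < b < c < d < e < f on the vertex set. Then K (dimension 2) consists of the simplices:

  0-simplices (6): a, b, c, d, e, f
  1-simplices (12): ac, ad, ae, af, bc, bd, bf, cd, cf, de, df, ef
  2-simplices (6): acd, acf, ade, bcf, bdf, def

Hence C_0 ≅ Z^6, C_1 ≅ Z^12, C_2 ≅ Z^6.

The boundary map ∂_1: C_1 → C_0 is given by ∂[p,q] = [q] − [p].
As a 6×12 matrix over Z this has rank 5, with invariant factors (1,1,1,1,1).

The boundary map ∂_2: C_2 → C_1 maps a triangle to the signed sum of its edges. For instance
  ∂acf = cf − af + ac,
  ∂ade = de − ae + ad.
The resulting 12×6 matrix has rank 6, and its Smith normal form has invariant factors (1,1,1,1,1,1).

From H_k ≅ ker(∂_k) / im(∂_{k+1}) we obtain:

  H_0: rank C_0 − rank ∂_1 = 6 − 5 = 1, and the invariant factors of ∂_1 are all 1, so H_0 = Z.

(K is a triangulation of the cylinder S^1 x I.)

H_0 = Z.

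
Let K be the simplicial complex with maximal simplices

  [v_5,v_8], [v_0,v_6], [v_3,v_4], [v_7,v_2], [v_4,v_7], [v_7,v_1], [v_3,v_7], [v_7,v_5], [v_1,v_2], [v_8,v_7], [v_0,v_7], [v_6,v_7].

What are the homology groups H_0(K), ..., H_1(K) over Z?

K has 9 vertices, 12 edges.
rank ∂_0 = 0, rank ∂_1 = 8 ⇒ b_0 = 9 − 0 − 8 = 1; all invariant factors of ∂_1 are 1 so no torsion. So H_0 = Z.
rank ∂_1 = 8, rank ∂_2 = 0 ⇒ b_1 = 12 − 8 − 0 = 4. So H_1 = Z^4.

H_0 ≅ Z,  H_1 ≅ Z^4.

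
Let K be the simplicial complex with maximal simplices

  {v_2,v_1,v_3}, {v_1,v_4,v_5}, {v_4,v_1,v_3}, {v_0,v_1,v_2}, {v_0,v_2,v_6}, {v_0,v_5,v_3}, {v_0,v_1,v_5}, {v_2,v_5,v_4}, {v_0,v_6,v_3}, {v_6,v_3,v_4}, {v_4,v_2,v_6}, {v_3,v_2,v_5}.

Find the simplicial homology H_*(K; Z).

H_0 ≅ Z,  H_1 ≅ Z/2,  H_2 = 0.

We work with the vertex ordering v_0 < v_1 < v_2 < v_3 < v_4 < v_5 < v_6. The simplices of K, each written with vertices in increasing order, are:

  0-simplices (7): [v_0], [v_1], [v_2], [v_3], [v_4], [v_5], [v_6]
  1-simplices (18): (18 of them)
  2-simplices (12): (12 of them)

so the chain groups are C_0 ≅ Z^7, C_1 ≅ Z^18, C_2 ≅ Z^12.

Boundary ∂_1: C_1 → C_0 is given by ∂[p,q] = [q] − [p]. For instance
  ∂[v_1,v_5] = [v_5] − [v_1].
As a 7×18 matrix over Z this has rank 6, with invariant factors (1,1,1,1,1,1).

∂_2: C_2 → C_1 sends each 2-simplex [p,q,r] to [q,r] − [p,r] + [p,q]. For instance
  ∂[v_0,v_1,v_5] = [v_1,v_5] − [v_0,v_5] + [v_0,v_1],
  ∂[v_2,v_4,v_6] = [v_4,v_6] − [v_2,v_6] + [v_2,v_4].
This gives a 18×12 integer matrix of rank 12; reducing to Smith normal form yields diagonal entries (1,1,1,1,1,1,1,1,1,1,1,2).

Computing H_k = (kernel of ∂_k) / (image of ∂_{k+1}):

  H_0: rank C_0 − rank ∂_1 = 7 − 6 = 1, and the invariant factors of ∂_1 are all 1, so H_0 = Z.
  H_1: rank ker ∂_1 − rank ∂_2 = (18 − 6) − 12 = 0, and ∂_2 has invariant factor 2 > 1, so H_1 = Z/2.
  H_2: rank ker ∂_2 − rank ∂_3 = (12 − 12) − 0 = 0, and there is no ∂_3, so H_2 = 0.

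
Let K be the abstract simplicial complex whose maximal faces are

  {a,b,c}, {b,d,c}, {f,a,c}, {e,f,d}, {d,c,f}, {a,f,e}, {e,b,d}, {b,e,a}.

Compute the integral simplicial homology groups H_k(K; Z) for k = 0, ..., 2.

Take the total order a < b < c < d < e < f on the vertex set. Then K (dimension 2) consists of the simplices:

  0-simplices (6): a, b, c, d, e, f
  1-simplices (12): ab, ac, ae, af, bc, bd, be, cd, cf, de, df, ef
  2-simplices (8): abc, abe, acf, aef, bcd, bde, cdf, def

Hence C_0 ≅ Z^6, C_1 ≅ Z^12, C_2 ≅ Z^8.

The boundary map ∂_1: C_1 → C_0 is given by ∂[p,q] = [q] − [p]. For instance
  ∂df = f − d.
The 6×12 boundary matrix has rank 5 and Smith normal form diag(1,1,1,1,1).

Boundary ∂_2: C_2 → C_1 maps a triangle to the signed sum of its edges. For instance
  ∂abe = be − ae + ab,
  ∂acf = cf − af + ac.
As a 12×8 matrix over Z this has rank 7, with invariant factors (1,1,1,1,1,1,1).

From H_k ≅ ker(∂_k) / im(∂_{k+1}) we obtain:

  H_0: rank C_0 − rank ∂_1 = 6 − 5 = 1, and the invariant factors of ∂_1 are all 1, so H_0 = Z.
  H_1: rank ker ∂_1 − rank ∂_2 = (12 − 5) − 7 = 0, and the invariant factors of ∂_2 are all 1, so H_1 = 0.
  H_2: rank ker ∂_2 − rank ∂_3 = (8 − 7) − 0 = 1, and there is no ∂_3, so H_2 = Z.

(K is a triangulation of the 2-sphere S^2.)

H_0 ≅ Z,  H_1 = 0,  H_2 ≅ Z.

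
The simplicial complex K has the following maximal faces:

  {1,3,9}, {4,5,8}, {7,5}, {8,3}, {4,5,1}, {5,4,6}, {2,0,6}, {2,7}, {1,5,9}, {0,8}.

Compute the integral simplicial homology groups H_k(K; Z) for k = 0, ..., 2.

H_0 ≅ Z,  H_1 ≅ Z^3,  H_2 = 0.

Take the total order 0 < 1 < 2 < 3 < 4 < 5 < 6 < 7 < 8 < 9 on the vertex set. Then K (dimension 2) consists of the simplices:

  0-simplices (10): [0], [1], [2], [3], [4], [5], [6], [7], [8], [9]
  1-simplices (18): [0,2], [0,6], [0,8], [1,3], [1,4], [1,5], [1,9], [2,6], [2,7], [3,8], [3,9], [4,5], [4,6], [4,8], [5,6], [5,7], [5,8], [5,9]
  2-simplices (6): [0,2,6], [1,3,9], [1,4,5], [1,5,9], [4,5,6], [4,5,8]

so the chain groups are C_0 ≅ Z^10, C_1 ≅ Z^18, C_2 ≅ Z^6.

Boundary ∂_1: C_1 → C_0 sends each edge [p,q] (with p < q) to q − p.
This gives a 10×18 integer matrix of rank 9; reducing to Smith normal form yields diagonal entries (1,1,1,1,1,1,1,1,1).

Boundary ∂_2: C_2 → C_1 maps a triangle to the signed sum of its edges. For instance
  ∂[1,4,5] = [4,5] − [1,5] + [1,4],
  ∂[0,2,6] = [2,6] − [0,6] + [0,2].
This gives a 18×6 integer matrix of rank 6; reducing to Smith normal form yields diagonal entries (1,1,1,1,1,1).

Now H_k = ker ∂_k / im ∂_{k+1}, so:

  H_0: rank C_0 − rank ∂_1 = 10 − 9 = 1, and the invariant factors of ∂_1 are all 1, so H_0 ≅ Z.
  H_1: rank ker ∂_1 − rank ∂_2 = (18 − 9) − 6 = 3, and the invariant factors of ∂_2 are all 1, so H_1 ≅ Z^3.
  H_2: rank ker ∂_2 − rank ∂_3 = (6 − 6) − 0 = 0, and there is no ∂_3, so H_2 ≅ 0.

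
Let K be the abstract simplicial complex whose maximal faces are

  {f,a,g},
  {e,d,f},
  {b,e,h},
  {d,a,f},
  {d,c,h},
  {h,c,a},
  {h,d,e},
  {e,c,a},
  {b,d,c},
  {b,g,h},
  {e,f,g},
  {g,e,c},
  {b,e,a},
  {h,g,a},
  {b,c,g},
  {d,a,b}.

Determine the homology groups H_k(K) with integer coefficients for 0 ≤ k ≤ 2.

Order the vertices as a < b < c < d < e < f < g < h. Listing each simplex with vertices in this order, K has dimension 2 with simplices:

  0-simplices (8): a, b, c, d, e, f, g, h
  1-simplices (24): ab, ac, ad, ae, af, ag, ah, bc, bd, be, bg, bh, cd, ce, cg, ch, de, df, dh, ef, eg, eh, fg, gh
  2-simplices (16): abd, abe, ace, ach, adf, afg, agh, bcd, bcg, beh, bgh, cdh, ceg, def, deh, efg

giving chain groups C_0 ≅ Z^8, C_1 ≅ Z^24, C_2 ≅ Z^16.

Boundary ∂_1: C_1 → C_0 sends each edge [p,q] (with p < q) to q − p. For instance
  ∂ac = c − a.
The resulting 8×24 matrix has rank 7, and its Smith normal form has invariant factors (1,1,1,1,1,1,1).

Boundary ∂_2: C_2 → C_1 acts by ∂[p,q,r] = [q,r] − [p,r] + [p,q]. For instance
  ∂ceg = eg − cg + ce,
  ∂cdh = dh − ch + cd.
The 24×16 boundary matrix has rank 15 and Smith normal form diag(1,1,1,1,1,1,1,1,1,1,1,1,1,1,1).

Now H_k = ker ∂_k / im ∂_{k+1}, so:

  H_0: rank C_0 − rank ∂_1 = 8 − 7 = 1, and the invariant factors of ∂_1 are all 1, so H_0 = Z.
  H_1: rank ker ∂_1 − rank ∂_2 = (24 − 7) − 15 = 2, and the invariant factors of ∂_2 are all 1, so H_1 = Z^2.
  H_2: rank ker ∂_2 − rank ∂_3 = (16 − 15) − 0 = 1, and there is no ∂_3, so H_2 = Z.

(K is a triangulation of the torus T^2.)

H_0 ≅ Z,  H_1 ≅ Z^2,  H_2 ≅ Z.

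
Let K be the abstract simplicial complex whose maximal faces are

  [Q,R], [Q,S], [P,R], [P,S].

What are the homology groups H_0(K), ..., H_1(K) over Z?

H_0 = Z,  H_1 = Z.

Take the total order P < Q < R < S on the vertex set. Then K (dimension 1) consists of the simplices:

  0-simplices (4): P, Q, R, S
  1-simplices (4): PR, PS, QR, QS

giving chain groups C_0 ≅ Z^4, C_1 ≅ Z^4.

∂_1: C_1 → C_0 is given by ∂[p,q] = [q] − [p]. For instance
  ∂PR = R − P.
As a 4×4 matrix over Z this has rank 3, with invariant factors (1,1,1).

Computing H_k = (kernel of ∂_k) / (image of ∂_{k+1}):

  H_0: rank C_0 − rank ∂_1 = 4 − 3 = 1, and the invariant factors of ∂_1 are all 1, so H_0 ≅ Z.
  H_1: rank ker ∂_1 − rank ∂_2 = (4 − 3) − 0 = 1, and there is no ∂_2, so H_1 ≅ Z.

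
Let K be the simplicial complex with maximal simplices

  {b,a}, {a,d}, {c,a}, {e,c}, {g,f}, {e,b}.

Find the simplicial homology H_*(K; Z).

K has 7 vertices, 6 edges.
rank ∂_0 = 0, rank ∂_1 = 5 ⇒ b_0 = 7 − 0 − 5 = 2; all invariant factors of ∂_1 are 1 so no torsion. So H_0 = Z^2.
rank ∂_1 = 5, rank ∂_2 = 0 ⇒ b_1 = 6 − 5 − 0 = 1. So H_1 = Z.

H_0 ≅ Z^2,  H_1 ≅ Z.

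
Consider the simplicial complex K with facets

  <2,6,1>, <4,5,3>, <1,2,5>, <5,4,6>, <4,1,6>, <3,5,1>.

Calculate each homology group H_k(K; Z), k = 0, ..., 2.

H_0 = Z,  H_1 = Z,  H_2 = 0.

Take the total order 1 < 2 < 3 < 4 < 5 < 6 on the vertex set. Then K (dimension 2) consists of the simplices:

  0-simplices (6): [1], [2], [3], [4], [5], [6]
  1-simplices (12): [1,2], [1,3], [1,4], [1,5], [1,6], [2,5], [2,6], [3,4], [3,5], [4,5], [4,6], [5,6]
  2-simplices (6): [1,2,5], [1,2,6], [1,3,5], [1,4,6], [3,4,5], [4,5,6]

Hence C_0 ≅ Z^6, C_1 ≅ Z^12, C_2 ≅ Z^6.

The boundary map ∂_1: C_1 → C_0 maps an edge to its endpoints' difference, ∂[p,q] = q − p.
This gives a 6×12 integer matrix of rank 5; reducing to Smith normal form yields diagonal entries (1,1,1,1,1).

The boundary map ∂_2: C_2 → C_1 acts by ∂[p,q,r] = [q,r] − [p,r] + [p,q]. For instance
  ∂[3,4,5] = [4,5] − [3,5] + [3,4],
  ∂[1,2,5] = [2,5] − [1,5] + [1,2].
The resulting 12×6 matrix has rank 6, and its Smith normal form has invariant factors (1,1,1,1,1,1).

Reading off H_k = ker ∂_k / im ∂_{k+1}:

  H_0: rank C_0 − rank ∂_1 = 6 − 5 = 1, and the invariant factors of ∂_1 are all 1, so H_0 = Z.
  H_1: rank ker ∂_1 − rank ∂_2 = (12 − 5) − 6 = 1, and the invariant factors of ∂_2 are all 1, so H_1 = Z.
  H_2: rank ker ∂_2 − rank ∂_3 = (6 − 6) − 0 = 0, and there is no ∂_3, so H_2 = 0.

(K is a triangulation of the cylinder S^1 x I.)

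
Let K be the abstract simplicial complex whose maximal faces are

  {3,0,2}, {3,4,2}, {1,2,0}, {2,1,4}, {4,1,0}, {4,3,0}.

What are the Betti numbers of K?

Fix the vertex order 0 < 1 < 2 < 3 < 4 and write every simplex with vertices in increasing order. Then dim K = 2 and the simplices of K are:

  0-simplices (5): [0], [1], [2], [3], [4]
  1-simplices (9): [0,1], [0,2], [0,3], [0,4], [1,2], [1,4], [2,3], [2,4], [3,4]
  2-simplices (6): [0,1,2], [0,1,4], [0,2,3], [0,3,4], [1,2,4], [2,3,4]

so the chain groups are C_0 ≅ Z^5, C_1 ≅ Z^9, C_2 ≅ Z^6.

Boundary ∂_1: C_1 → C_0 maps an edge to its endpoints' difference, ∂[p,q] = q − p.
This gives a 5×9 integer matrix of rank 4; reducing to Smith normal form yields diagonal entries (1,1,1,1).

∂_2: C_2 → C_1 sends each 2-simplex [p,q,r] to [q,r] − [p,r] + [p,q]. For instance
  ∂[0,1,2] = [1,2] − [0,2] + [0,1],
  ∂[2,3,4] = [3,4] − [2,4] + [2,3].
As a 9×6 matrix over Z this has rank 5, with invariant factors (1,1,1,1,1).

Now H_k = ker ∂_k / im ∂_{k+1}, so:

  H_0: rank C_0 − rank ∂_1 = 5 − 4 = 1, and the invariant factors of ∂_1 are all 1, so H_0 = Z.
  H_1: rank ker ∂_1 − rank ∂_2 = (9 − 4) − 5 = 0, and the invariant factors of ∂_2 are all 1, so H_1 = 0.
  H_2: rank ker ∂_2 − rank ∂_3 = (6 − 5) − 0 = 1, and there is no ∂_3, so H_2 = Z.

Hence the Betti numbers are b_0 = 1, b_1 = 0, b_2 = 1.

b_0 = 1, b_1 = 0, b_2 = 1.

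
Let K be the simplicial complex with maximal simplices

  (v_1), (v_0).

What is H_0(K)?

Take the total order v_0 < v_1 on the vertex set. Then K (dimension 0) consists of the simplices:

  0-simplices (2): [v_0], [v_1]

so the chain groups are C_0 ≅ Z^2.

Now H_k = ker ∂_k / im ∂_{k+1}, so:

  H_0: rank C_0 − rank ∂_1 = 2 − 0 = 2, and there is no ∂_1, so H_0 = Z^2.

H_0 = Z^2.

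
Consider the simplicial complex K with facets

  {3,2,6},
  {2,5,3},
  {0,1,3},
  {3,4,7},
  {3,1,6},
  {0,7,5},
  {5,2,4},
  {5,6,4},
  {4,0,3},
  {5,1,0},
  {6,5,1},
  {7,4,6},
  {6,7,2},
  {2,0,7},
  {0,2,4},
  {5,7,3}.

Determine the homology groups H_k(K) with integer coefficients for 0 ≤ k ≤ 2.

We work with the vertex ordering 0 < 1 < 2 < 3 < 4 < 5 < 6 < 7. The simplices of K, each written with vertices in increasing order, are:

  0-simplices (8): [0], [1], [2], [3], [4], [5], [6], [7]
  1-simplices (24): (24 of them)
  2-simplices (16): [0,1,3], [0,1,5], [0,2,4], [0,2,7], [0,3,4], [0,5,7], [1,3,6], [1,5,6], [2,3,5], [2,3,6], [2,4,5], [2,6,7], [3,4,7], [3,5,7], [4,5,6], [4,6,7]

Hence C_0 ≅ Z^8, C_1 ≅ Z^24, C_2 ≅ Z^16.

Boundary ∂_1: C_1 → C_0 is given by ∂[p,q] = [q] − [p].
As a 8×24 matrix over Z this has rank 7, with invariant factors (1,1,1,1,1,1,1).

The boundary map ∂_2: C_2 → C_1 acts by ∂[p,q,r] = [q,r] − [p,r] + [p,q]. For instance
  ∂[2,6,7] = [6,7] − [2,7] + [2,6],
  ∂[0,2,4] = [2,4] − [0,4] + [0,2].
As a 24×16 matrix over Z this has rank 15, with invariant factors (1,1,1,1,1,1,1,1,1,1,1,1,1,1,1).

Computing H_k = (kernel of ∂_k) / (image of ∂_{k+1}):

  H_0: rank C_0 − rank ∂_1 = 8 − 7 = 1, and the invariant factors of ∂_1 are all 1, so H_0 = Z.
  H_1: rank ker ∂_1 − rank ∂_2 = (24 − 7) − 15 = 2, and the invariant factors of ∂_2 are all 1, so H_1 = Z^2.
  H_2: rank ker ∂_2 − rank ∂_3 = (16 − 15) − 0 = 1, and there is no ∂_3, so H_2 = Z.

As a check, the Euler characteristic is 8 − 24 + 16 = 0, which agrees with 1 − 2 + 1 = 0.

H_0 = Z,  H_1 = Z^2,  H_2 = Z.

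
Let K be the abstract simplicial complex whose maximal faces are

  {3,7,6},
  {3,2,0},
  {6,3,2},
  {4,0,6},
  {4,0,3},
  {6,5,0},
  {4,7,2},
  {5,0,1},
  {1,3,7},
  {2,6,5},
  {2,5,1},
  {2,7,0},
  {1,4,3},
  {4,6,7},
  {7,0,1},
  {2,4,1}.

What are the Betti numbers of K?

b_0 = 1, b_1 = 2, b_2 = 1.

Order the vertices as 0 < 1 < 2 < 3 < 4 < 5 < 6 < 7. Listing each simplex with vertices in this order, K has dimension 2 with simplices:

  0-simplices (8): [0], [1], [2], [3], [4], [5], [6], [7]
  1-simplices (24): (24 of them)
  2-simplices (16): [0,1,5], [0,1,7], [0,2,3], [0,2,7], [0,3,4], [0,4,6], [0,5,6], [1,2,4], [1,2,5], [1,3,4], [1,3,7], [2,3,6], [2,4,7], [2,5,6], [3,6,7], [4,6,7]

Hence C_0 ≅ Z^8, C_1 ≅ Z^24, C_2 ≅ Z^16.

The boundary map ∂_1: C_1 → C_0 sends each edge [p,q] (with p < q) to q − p. For instance
  ∂[0,1] = [1] − [0].
The resulting 8×24 matrix has rank 7, and its Smith normal form has invariant factors (1,1,1,1,1,1,1).

The boundary map ∂_2: C_2 → C_1 sends each 2-simplex [p,q,r] to [q,r] − [p,r] + [p,q]. For instance
  ∂[4,6,7] = [6,7] − [4,7] + [4,6],
  ∂[0,2,3] = [2,3] − [0,3] + [0,2].
As a 24×16 matrix over Z this has rank 15, with invariant factors (1,1,1,1,1,1,1,1,1,1,1,1,1,1,1).

From H_k ≅ ker(∂_k) / im(∂_{k+1}) we obtain:

  H_0: rank C_0 − rank ∂_1 = 8 − 7 = 1, and the invariant factors of ∂_1 are all 1, so H_0 = Z.
  H_1: rank ker ∂_1 − rank ∂_2 = (24 − 7) − 15 = 2, and the invariant factors of ∂_2 are all 1, so H_1 = Z^2.
  H_2: rank ker ∂_2 − rank ∂_3 = (16 − 15) − 0 = 1, and there is no ∂_3, so H_2 = Z.

As a check, the Euler characteristic is 8 − 24 + 16 = 0, which agrees with 1 − 2 + 1 = 0.

Hence the Betti numbers are b_0 = 1, b_1 = 2, b_2 = 1.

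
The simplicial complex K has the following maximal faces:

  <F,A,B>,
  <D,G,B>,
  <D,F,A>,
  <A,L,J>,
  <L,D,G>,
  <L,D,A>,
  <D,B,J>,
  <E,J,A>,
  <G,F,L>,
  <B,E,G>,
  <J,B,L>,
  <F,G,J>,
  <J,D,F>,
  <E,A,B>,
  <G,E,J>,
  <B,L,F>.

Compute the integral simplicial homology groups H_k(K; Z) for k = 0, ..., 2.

K has 8 vertices, 24 edges, 16 triangles.
rank ∂_0 = 0, rank ∂_1 = 7 ⇒ b_0 = 8 − 0 − 7 = 1; all invariant factors of ∂_1 are 1 so no torsion. So H_0 = Z.
rank ∂_1 = 7, rank ∂_2 = 15 ⇒ b_1 = 24 − 7 − 15 = 2; all invariant factors of ∂_2 are 1 so no torsion. So H_1 = Z^2.
rank ∂_2 = 15, rank ∂_3 = 0 ⇒ b_2 = 16 − 15 − 0 = 1. So H_2 = Z.

H_0 ≅ Z,  H_1 ≅ Z^2,  H_2 ≅ Z.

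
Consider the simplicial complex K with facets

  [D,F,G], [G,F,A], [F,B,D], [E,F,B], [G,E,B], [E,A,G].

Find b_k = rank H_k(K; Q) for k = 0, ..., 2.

Take the total order A < B < D < E < F < G on the vertex set. Then K (dimension 2) consists of the simplices:

  0-simplices (6): A, B, D, E, F, G
  1-simplices (12): AE, AF, AG, BD, BE, BF, BG, DF, DG, EF, EG, FG
  2-simplices (6): AEG, AFG, BDF, BEF, BEG, DFG

so the chain groups are C_0 ≅ Z^6, C_1 ≅ Z^12, C_2 ≅ Z^6.

Boundary ∂_1: C_1 → C_0 sends each edge [p,q] (with p < q) to q − p. For instance
  ∂BE = E − B.
This gives a 6×12 integer matrix of rank 5; reducing to Smith normal form yields diagonal entries (1,1,1,1,1).

∂_2: C_2 → C_1 acts by ∂[p,q,r] = [q,r] − [p,r] + [p,q]. For instance
  ∂BDF = DF − BF + BD,
  ∂BEG = EG − BG + BE.
The resulting 12×6 matrix has rank 6, and its Smith normal form has invariant factors (1,1,1,1,1,1).

From H_k ≅ ker(∂_k) / im(∂_{k+1}) we obtain:

  H_0: rank C_0 − rank ∂_1 = 6 − 5 = 1, and the invariant factors of ∂_1 are all 1, so H_0 ≅ Z.
  H_1: rank ker ∂_1 − rank ∂_2 = (12 − 5) − 6 = 1, and the invariant factors of ∂_2 are all 1, so H_1 ≅ Z.
  H_2: rank ker ∂_2 − rank ∂_3 = (6 − 6) − 0 = 0, and there is no ∂_3, so H_2 ≅ 0.

As a check, the Euler characteristic is 6 − 12 + 6 = 0, which agrees with 1 − 1 + 0 = 0.

Hence the Betti numbers are b_0 = 1, b_1 = 1, b_2 = 0.

b_0 = 1, b_1 = 1, b_2 = 0.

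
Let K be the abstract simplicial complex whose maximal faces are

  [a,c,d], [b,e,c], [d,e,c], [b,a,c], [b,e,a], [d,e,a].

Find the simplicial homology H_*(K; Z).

Order the vertices as a < b < c < d < e. Listing each simplex with vertices in this order, K has dimension 2 with simplices:

  0-simplices (5): a, b, c, d, e
  1-simplices (9): ab, ac, ad, ae, bc, be, cd, ce, de
  2-simplices (6): abc, abe, acd, ade, bce, cde

giving chain groups C_0 ≅ Z^5, C_1 ≅ Z^9, C_2 ≅ Z^6.

The boundary map ∂_1: C_1 → C_0 maps an edge to its endpoints' difference, ∂[p,q] = q − p.
As a 5×9 matrix over Z this has rank 4, with invariant factors (1,1,1,1).

The boundary map ∂_2: C_2 → C_1 sends each 2-simplex [p,q,r] to [q,r] − [p,r] + [p,q]. For instance
  ∂abc = bc − ac + ab,
  ∂ade = de − ae + ad.
The 9×6 boundary matrix has rank 5 and Smith normal form diag(1,1,1,1,1).

From H_k ≅ ker(∂_k) / im(∂_{k+1}) we obtain:

  H_0: rank C_0 − rank ∂_1 = 5 − 4 = 1, and the invariant factors of ∂_1 are all 1, so H_0 ≅ Z.
  H_1: rank ker ∂_1 − rank ∂_2 = (9 − 4) − 5 = 0, and the invariant factors of ∂_2 are all 1, so H_1 ≅ 0.
  H_2: rank ker ∂_2 − rank ∂_3 = (6 − 5) − 0 = 1, and there is no ∂_3, so H_2 ≅ Z.

(K is a triangulation of the 2-sphere S^2.)

H_0 ≅ Z,  H_1 = 0,  H_2 ≅ Z.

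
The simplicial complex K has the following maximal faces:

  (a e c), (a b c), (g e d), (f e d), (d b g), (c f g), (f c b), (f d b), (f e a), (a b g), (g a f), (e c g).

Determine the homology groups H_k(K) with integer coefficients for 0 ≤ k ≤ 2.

H_0 = Z,  H_1 = Z/2Z,  H_2 = 0.

Fix the vertex order a < b < c < d < e < f < g and write every simplex with vertices in increasing order. Then dim K = 2 and the simplices of K are:

  0-simplices (7): a, b, c, d, e, f, g
  1-simplices (18): ab, ac, ae, af, ag, bc, bd, bf, bg, ce, cf, cg, de, df, dg, ef, eg, fg
  2-simplices (12): abc, abg, ace, aef, afg, bcf, bdf, bdg, ceg, cfg, def, deg

so the chain groups are C_0 ≅ Z^7, C_1 ≅ Z^18, C_2 ≅ Z^12.

Boundary ∂_1: C_1 → C_0 sends each edge [p,q] (with p < q) to q − p. For instance
  ∂ce = e − c.
The resulting 7×18 matrix has rank 6, and its Smith normal form has invariant factors (1,1,1,1,1,1).

∂_2: C_2 → C_1 maps a triangle to the signed sum of its edges. For instance
  ∂cfg = fg − cg + cf,
  ∂abg = bg − ag + ab.
The resulting 18×12 matrix has rank 12, and its Smith normal form has invariant factors (1,1,1,1,1,1,1,1,1,1,1,2).

From H_k ≅ ker(∂_k) / im(∂_{k+1}) we obtain:

  H_0: rank C_0 − rank ∂_1 = 7 − 6 = 1, and the invariant factors of ∂_1 are all 1, so H_0 ≅ Z.
  H_1: rank ker ∂_1 − rank ∂_2 = (18 − 6) − 12 = 0, and ∂_2 has invariant factor 2 > 1, so H_1 ≅ Z/2Z.
  H_2: rank ker ∂_2 − rank ∂_3 = (12 − 12) − 0 = 0, and there is no ∂_3, so H_2 ≅ 0.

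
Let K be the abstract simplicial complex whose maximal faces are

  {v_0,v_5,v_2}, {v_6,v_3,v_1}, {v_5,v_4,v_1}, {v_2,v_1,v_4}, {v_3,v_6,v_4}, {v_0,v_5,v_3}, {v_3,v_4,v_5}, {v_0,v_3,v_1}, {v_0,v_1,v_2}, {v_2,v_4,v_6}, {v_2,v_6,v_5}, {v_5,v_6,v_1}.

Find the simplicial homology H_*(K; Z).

Fix the vertex order v_0 < v_1 < v_2 < v_3 < v_4 < v_5 < v_6 and write every simplex with vertices in increasing order. Then dim K = 2 and the simplices of K are:

  0-simplices (7): [v_0], [v_1], [v_2], [v_3], [v_4], [v_5], [v_6]
  1-simplices (18): (18 of them)
  2-simplices (12): (12 of them)

giving chain groups C_0 ≅ Z^7, C_1 ≅ Z^18, C_2 ≅ Z^12.

Boundary ∂_1: C_1 → C_0 sends each edge [p,q] (with p < q) to q − p.
The resulting 7×18 matrix has rank 6, and its Smith normal form has invariant factors (1,1,1,1,1,1).

∂_2: C_2 → C_1 sends each 2-simplex [p,q,r] to [q,r] − [p,r] + [p,q]. For instance
  ∂[v_1,v_3,v_6] = [v_3,v_6] − [v_1,v_6] + [v_1,v_3],
  ∂[v_2,v_5,v_6] = [v_5,v_6] − [v_2,v_6] + [v_2,v_5].
As a 18×12 matrix over Z this has rank 12, with invariant factors (1,1,1,1,1,1,1,1,1,1,1,2).

From H_k ≅ ker(∂_k) / im(∂_{k+1}) we obtain:

  H_0: rank C_0 − rank ∂_1 = 7 − 6 = 1, and the invariant factors of ∂_1 are all 1, so H_0 ≅ Z.
  H_1: rank ker ∂_1 − rank ∂_2 = (18 − 6) − 12 = 0, and ∂_2 has invariant factor 2 > 1, so H_1 ≅ Z/2.
  H_2: rank ker ∂_2 − rank ∂_3 = (12 − 12) − 0 = 0, and there is no ∂_3, so H_2 ≅ 0.

H_0 = Z,  H_1 = Z/2,  H_2 = 0.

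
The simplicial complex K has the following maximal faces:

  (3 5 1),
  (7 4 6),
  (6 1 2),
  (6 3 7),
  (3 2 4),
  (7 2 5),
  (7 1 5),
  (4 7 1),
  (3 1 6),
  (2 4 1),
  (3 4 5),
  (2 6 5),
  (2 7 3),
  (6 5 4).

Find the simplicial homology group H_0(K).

Take the total order 1 < 2 < 3 < 4 < 5 < 6 < 7 on the vertex set. Then K (dimension 2) consists of the simplices:

  0-simplices (7): [1], [2], [3], [4], [5], [6], [7]
  1-simplices (21): [1,2], [1,3], [1,4], [1,5], [1,6], [1,7], [2,3], [2,4], [2,5], [2,6], [2,7], [3,4], [3,5], [3,6], [3,7], [4,5], [4,6], [4,7], [5,6], [5,7], [6,7]
  2-simplices (14): [1,2,4], [1,2,6], [1,3,5], [1,3,6], [1,4,7], [1,5,7], [2,3,4], [2,3,7], [2,5,6], [2,5,7], [3,4,5], [3,6,7], [4,5,6], [4,6,7]

Hence C_0 ≅ Z^7, C_1 ≅ Z^21, C_2 ≅ Z^14.

The boundary map ∂_1: C_1 → C_0 sends each edge [p,q] (with p < q) to q − p.
The resulting 7×21 matrix has rank 6, and its Smith normal form has invariant factors (1,1,1,1,1,1).

∂_2: C_2 → C_1 maps a triangle to the signed sum of its edges. For instance
  ∂[3,4,5] = [4,5] − [3,5] + [3,4],
  ∂[1,2,4] = [2,4] − [1,4] + [1,2].
The 21×14 boundary matrix has rank 13 and Smith normal form diag(1,1,1,1,1,1,1,1,1,1,1,1,1).

Now H_k = ker ∂_k / im ∂_{k+1}, so:

  H_0: rank C_0 − rank ∂_1 = 7 − 6 = 1, and the invariant factors of ∂_1 are all 1, so H_0 ≅ Z.

H_0 = Z.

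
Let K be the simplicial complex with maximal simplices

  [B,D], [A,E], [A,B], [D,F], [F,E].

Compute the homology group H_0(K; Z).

H_0 ≅ Z.

Take the total order A < B < D < E < F on the vertex set. Then K (dimension 1) consists of the simplices:

  0-simplices (5): A, B, D, E, F
  1-simplices (5): AB, AE, BD, DF, EF

so the chain groups are C_0 ≅ Z^5, C_1 ≅ Z^5.

Boundary ∂_1: C_1 → C_0 is given by ∂[p,q] = [q] − [p]. For instance
  ∂EF = F − E.
The 5×5 boundary matrix has rank 4 and Smith normal form diag(1,1,1,1).

Computing H_k = (kernel of ∂_k) / (image of ∂_{k+1}):

  H_0: rank C_0 − rank ∂_1 = 5 − 4 = 1, and the invariant factors of ∂_1 are all 1, so H_0 = Z.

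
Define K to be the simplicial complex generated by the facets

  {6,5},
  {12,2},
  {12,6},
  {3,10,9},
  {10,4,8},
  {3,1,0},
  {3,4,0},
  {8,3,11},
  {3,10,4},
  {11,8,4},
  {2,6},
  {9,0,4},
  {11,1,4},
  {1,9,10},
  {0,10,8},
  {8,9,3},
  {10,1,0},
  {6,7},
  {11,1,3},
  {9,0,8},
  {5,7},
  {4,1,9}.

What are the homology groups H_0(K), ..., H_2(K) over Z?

H_0 = Z^2,  H_1 = Z^4,  H_2 = Z.

Take the total order 0 < 1 < 2 < 3 < 4 < 5 < 6 < 7 < 8 < 9 < 10 < 11 < 12 on the vertex set. Then K (dimension 2) consists of the simplices:

  0-simplices (13): [0], [1], [2], [3], [4], [5], [6], [7], [8], [9], [10], [11], [12]
  1-simplices (30): (30 of them)
  2-simplices (16): [0,1,3], [0,1,10], [0,3,4], [0,4,9], [0,8,9], [0,8,10], [1,3,11], [1,4,9], [1,4,11], [1,9,10], [3,4,10], [3,8,9], [3,8,11], [3,9,10], [4,8,10], [4,8,11]

Hence C_0 ≅ Z^13, C_1 ≅ Z^30, C_2 ≅ Z^16.

∂_1: C_1 → C_0 sends each edge [p,q] (with p < q) to q − p.
The resulting 13×30 matrix has rank 11, and its Smith normal form has invariant factors (1,1,1,1,1,1,1,1,1,1,1).

The boundary map ∂_2: C_2 → C_1 sends each 2-simplex [p,q,r] to [q,r] − [p,r] + [p,q]. For instance
  ∂[4,8,11] = [8,11] − [4,11] + [4,8],
  ∂[3,8,9] = [8,9] − [3,9] + [3,8].
The 30×16 boundary matrix has rank 15 and Smith normal form diag(1,1,1,1,1,1,1,1,1,1,1,1,1,1,1).

Computing H_k = (kernel of ∂_k) / (image of ∂_{k+1}):

  H_0: rank C_0 − rank ∂_1 = 13 − 11 = 2, and the invariant factors of ∂_1 are all 1, so H_0 = Z^2.
  H_1: rank ker ∂_1 − rank ∂_2 = (30 − 11) − 15 = 4, and the invariant factors of ∂_2 are all 1, so H_1 = Z^4.
  H_2: rank ker ∂_2 − rank ∂_3 = (16 − 15) − 0 = 1, and there is no ∂_3, so H_2 = Z.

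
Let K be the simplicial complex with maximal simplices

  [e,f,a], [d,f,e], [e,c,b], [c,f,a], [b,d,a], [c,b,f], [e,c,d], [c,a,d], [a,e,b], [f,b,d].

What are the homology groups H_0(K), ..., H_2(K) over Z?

Order the vertices as a < b < c < d < e < f. Listing each simplex with vertices in this order, K has dimension 2 with simplices:

  0-simplices (6): a, b, c, d, e, f
  1-simplices (15): ab, ac, ad, ae, af, bc, bd, be, bf, cd, ce, cf, de, df, ef
  2-simplices (10): abd, abe, acd, acf, aef, bce, bcf, bdf, cde, def

so the chain groups are C_0 ≅ Z^6, C_1 ≅ Z^15, C_2 ≅ Z^10.

The boundary map ∂_1: C_1 → C_0 maps an edge to its endpoints' difference, ∂[p,q] = q − p. For instance
  ∂ce = e − c.
This gives a 6×15 integer matrix of rank 5; reducing to Smith normal form yields diagonal entries (1,1,1,1,1).

The boundary map ∂_2: C_2 → C_1 sends each 2-simplex [p,q,r] to [q,r] − [p,r] + [p,q]. For instance
  ∂cde = de − ce + cd,
  ∂abe = be − ae + ab.
This gives a 15×10 integer matrix of rank 10; reducing to Smith normal form yields diagonal entries (1,1,1,1,1,1,1,1,1,2).

From H_k ≅ ker(∂_k) / im(∂_{k+1}) we obtain:

  H_0: rank C_0 − rank ∂_1 = 6 − 5 = 1, and the invariant factors of ∂_1 are all 1, so H_0 ≅ Z.
  H_1: rank ker ∂_1 − rank ∂_2 = (15 − 5) − 10 = 0, and ∂_2 has invariant factor 2 > 1, so H_1 ≅ Z/2.
  H_2: rank ker ∂_2 − rank ∂_3 = (10 − 10) − 0 = 0, and there is no ∂_3, so H_2 ≅ 0.

(K is a triangulation of the real projective plane RP^2.)

H_0 = Z,  H_1 = Z/2,  H_2 = 0.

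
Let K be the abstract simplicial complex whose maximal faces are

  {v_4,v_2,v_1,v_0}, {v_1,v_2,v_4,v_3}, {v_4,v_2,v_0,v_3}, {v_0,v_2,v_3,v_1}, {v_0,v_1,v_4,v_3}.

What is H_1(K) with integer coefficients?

H_1 = 0.

Order the vertices as v_0 < v_1 < v_2 < v_3 < v_4. Listing each simplex with vertices in this order, K has dimension 3 with simplices:

  0-simplices (5): [v_0], [v_1], [v_2], [v_3], [v_4]
  1-simplices (10): [v_0,v_1], [v_0,v_2], [v_0,v_3], [v_0,v_4], [v_1,v_2], [v_1,v_3], [v_1,v_4], [v_2,v_3], [v_2,v_4], [v_3,v_4]
  2-simplices (10): [v_0,v_1,v_2], [v_0,v_1,v_3], [v_0,v_1,v_4], [v_0,v_2,v_3], [v_0,v_2,v_4], [v_0,v_3,v_4], [v_1,v_2,v_3], [v_1,v_2,v_4], [v_1,v_3,v_4], [v_2,v_3,v_4]
  3-simplices (5): [v_0,v_1,v_2,v_3], [v_0,v_1,v_2,v_4], [v_0,v_1,v_3,v_4], [v_0,v_2,v_3,v_4], [v_1,v_2,v_3,v_4]

so the chain groups are C_0 ≅ Z^5, C_1 ≅ Z^10, C_2 ≅ Z^10, C_3 ≅ Z^5.

Boundary ∂_1: C_1 → C_0 sends each edge [p,q] (with p < q) to q − p.
The 5×10 boundary matrix has rank 4 and Smith normal form diag(1,1,1,1).

∂_2: C_2 → C_1 acts by ∂[p,q,r] = [q,r] − [p,r] + [p,q]. For instance
  ∂[v_1,v_2,v_4] = [v_2,v_4] − [v_1,v_4] + [v_1,v_2],
  ∂[v_1,v_2,v_3] = [v_2,v_3] − [v_1,v_3] + [v_1,v_2].
As a 10×10 matrix over Z this has rank 6, with invariant factors (1,1,1,1,1,1).

Boundary ∂_3: C_3 → C_2 sends each 3-simplex σ to the alternating sum Σ_i (−1)^i (σ with its i-th vertex removed). For instance
  ∂[v_0,v_1,v_2,v_4] = [v_1,v_2,v_4] − [v_0,v_2,v_4] + [v_0,v_1,v_4] − [v_0,v_1,v_2],
  ∂[v_0,v_2,v_3,v_4] = [v_2,v_3,v_4] − [v_0,v_3,v_4] + [v_0,v_2,v_4] − [v_0,v_2,v_3].
The resulting 10×5 matrix has rank 4, and its Smith normal form has invariant factors (1,1,1,1).

Now H_k = ker ∂_k / im ∂_{k+1}, so:

  H_1: rank ker ∂_1 − rank ∂_2 = (10 − 4) − 6 = 0, and the invariant factors of ∂_2 are all 1, so H_1 ≅ 0.

(K is a triangulation of the 3-sphere S^3.)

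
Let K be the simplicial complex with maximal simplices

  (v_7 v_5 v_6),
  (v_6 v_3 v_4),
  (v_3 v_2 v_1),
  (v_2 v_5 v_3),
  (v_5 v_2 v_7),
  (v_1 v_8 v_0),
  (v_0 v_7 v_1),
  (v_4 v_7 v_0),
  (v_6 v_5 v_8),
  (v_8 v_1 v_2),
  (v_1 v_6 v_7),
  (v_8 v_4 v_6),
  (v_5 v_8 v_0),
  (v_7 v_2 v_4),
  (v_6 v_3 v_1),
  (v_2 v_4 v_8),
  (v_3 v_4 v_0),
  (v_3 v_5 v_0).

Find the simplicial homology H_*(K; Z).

Take the total order v_0 < v_1 < v_2 < v_3 < v_4 < v_5 < v_6 < v_7 < v_8 on the vertex set. Then K (dimension 2) consists of the simplices:

  0-simplices (9): [v_0], [v_1], [v_2], [v_3], [v_4], [v_5], [v_6], [v_7], [v_8]
  1-simplices (27): (27 of them)
  2-simplices (18): (18 of them)

so the chain groups are C_0 ≅ Z^9, C_1 ≅ Z^27, C_2 ≅ Z^18.

The boundary map ∂_1: C_1 → C_0 maps an edge to its endpoints' difference, ∂[p,q] = q − p.
The 9×27 boundary matrix has rank 8 and Smith normal form diag(1,1,1,1,1,1,1,1).

Boundary ∂_2: C_2 → C_1 sends each 2-simplex [p,q,r] to [q,r] − [p,r] + [p,q]. For instance
  ∂[v_2,v_5,v_7] = [v_5,v_7] − [v_2,v_7] + [v_2,v_5],
  ∂[v_4,v_6,v_8] = [v_6,v_8] − [v_4,v_8] + [v_4,v_6].
The 27×18 boundary matrix has rank 17 and Smith normal form diag(1,1,1,1,1,1,1,1,1,1,1,1,1,1,1,1,1).

Computing H_k = (kernel of ∂_k) / (image of ∂_{k+1}):

  H_0: rank C_0 − rank ∂_1 = 9 − 8 = 1, and the invariant factors of ∂_1 are all 1, so H_0 = Z.
  H_1: rank ker ∂_1 − rank ∂_2 = (27 − 8) − 17 = 2, and the invariant factors of ∂_2 are all 1, so H_1 = Z^2.
  H_2: rank ker ∂_2 − rank ∂_3 = (18 − 17) − 0 = 1, and there is no ∂_3, so H_2 = Z.

As a check, the Euler characteristic is 9 − 27 + 18 = 0, which agrees with 1 − 2 + 1 = 0.
(K is a triangulation of the torus T^2.)

H_0 ≅ Z,  H_1 ≅ Z^2,  H_2 ≅ Z.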